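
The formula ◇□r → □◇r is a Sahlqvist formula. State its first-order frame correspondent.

convergence: ∀x ∀y ∀z (Rxy ∧ Rxz → ∃w (Ryw ∧ Rzw))

Suppose ◇□r→□◇r is valid. Take Rxy, Rxz and set V(r)={w : Ryw}. Then □r at y so ◇□r at x, so □◇r at x, so ◇r at z, giving w with Rzw and Ryw.
Conversely, any frame satisfying ∀x ∀y ∀z (Rxy ∧ Rxz → ∃w (Ryw ∧ Rzw)) validates the schema.
So the correspondent is convergence.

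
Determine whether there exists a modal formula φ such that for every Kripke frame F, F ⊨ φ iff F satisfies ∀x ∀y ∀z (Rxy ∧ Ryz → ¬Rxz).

Any modally definable frame class is closed under surjective bounded morphisms.
The 7-cycle (worlds w0,w1,w2,w3,w4,w5,w6 with w0→w1→w2→w3→w4→w5→w6→w0) is intransitive. Mapping every world to a single reflexive point • is a surjective bounded morphism; the reflexive point is not intransitive (R••∧R•• but R••).
Hence intransitivity is not modally definable.

Not modally definable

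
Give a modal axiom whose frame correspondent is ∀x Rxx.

□p → p

A defining formula is □p → p (the T axiom).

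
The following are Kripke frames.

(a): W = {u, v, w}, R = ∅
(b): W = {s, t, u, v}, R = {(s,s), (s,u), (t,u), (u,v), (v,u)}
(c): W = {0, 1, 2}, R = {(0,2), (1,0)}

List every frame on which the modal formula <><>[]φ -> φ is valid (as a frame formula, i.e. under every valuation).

The schema corresponds to a generalized confluence (Geach) condition: forall x forall y (x R^2 y -> exists w (yRw & x = w)).
(a): satisfies the condition.
(b): fails — sR²u but no w with uRw and s=w.
(c): fails — 1R²2 but no w with 2Rw and 1=w.
Valid on: (a).

(a)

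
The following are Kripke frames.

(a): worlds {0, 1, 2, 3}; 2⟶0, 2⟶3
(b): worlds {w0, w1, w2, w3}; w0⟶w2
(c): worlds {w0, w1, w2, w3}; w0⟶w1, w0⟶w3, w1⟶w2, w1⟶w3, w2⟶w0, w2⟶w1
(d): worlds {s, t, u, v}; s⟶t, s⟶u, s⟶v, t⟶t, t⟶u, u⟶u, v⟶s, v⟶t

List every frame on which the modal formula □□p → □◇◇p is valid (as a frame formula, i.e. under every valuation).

(d)

Frame correspondent (Sahlqvist): ∀x ∀z (xRz → ∃w (xR²w ∧ zR²w)) — i.e. a generalized confluence (Geach) condition.
(a): fails — 2R0 but no w with 2R²w and 0R²w.
(b): fails — w0Rw2 but no w with w0R²w and w2R²w.
(c): fails — w0Rw1 but no w with w0R²w and w1R²w.
(d): holds.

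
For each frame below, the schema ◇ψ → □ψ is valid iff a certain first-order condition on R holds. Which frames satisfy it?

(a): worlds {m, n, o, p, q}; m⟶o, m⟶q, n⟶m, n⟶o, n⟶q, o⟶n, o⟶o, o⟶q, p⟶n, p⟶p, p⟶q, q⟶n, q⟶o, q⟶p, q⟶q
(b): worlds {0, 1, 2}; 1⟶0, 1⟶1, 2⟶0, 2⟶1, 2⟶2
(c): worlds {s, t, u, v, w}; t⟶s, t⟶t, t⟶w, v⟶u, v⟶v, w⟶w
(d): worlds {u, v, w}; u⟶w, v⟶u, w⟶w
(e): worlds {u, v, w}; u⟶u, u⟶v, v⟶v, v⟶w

(d)

The schema corresponds to partial functionality: ∀x ∀y ∀z (Rxy ∧ Rxz → y = z).
(a): fails — m sees both o and q.
(b): fails — 1 sees both 0 and 1.
(c): fails — t sees both s and t.
(d): condition met.
(e): fails — u sees both u and v.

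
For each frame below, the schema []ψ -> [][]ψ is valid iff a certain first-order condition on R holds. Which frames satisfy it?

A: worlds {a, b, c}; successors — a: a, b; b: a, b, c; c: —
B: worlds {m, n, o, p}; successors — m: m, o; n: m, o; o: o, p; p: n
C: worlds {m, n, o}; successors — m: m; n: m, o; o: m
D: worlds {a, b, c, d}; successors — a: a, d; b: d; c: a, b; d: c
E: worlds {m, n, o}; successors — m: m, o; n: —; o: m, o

C, E

The schema corresponds to transitivity: forall x forall y forall z (Rxy & Ryz -> Rxz).
A: fails — Rab and Rbc but not Rac.
B: fails — Rop and Rpn but not Ron.
C: ✓.
D: fails — Rdc and Rcb but not Rdb.
E: ✓.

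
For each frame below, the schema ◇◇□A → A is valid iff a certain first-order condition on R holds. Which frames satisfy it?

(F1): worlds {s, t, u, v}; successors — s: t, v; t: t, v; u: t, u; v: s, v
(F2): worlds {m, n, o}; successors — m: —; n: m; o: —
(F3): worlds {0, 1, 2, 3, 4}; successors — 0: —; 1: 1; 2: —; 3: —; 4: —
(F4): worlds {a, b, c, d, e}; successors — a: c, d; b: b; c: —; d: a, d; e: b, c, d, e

(F2), (F3)

This is the axiom for a generalized confluence (Geach) condition; its first-order frame correspondent is ∀x ∀y (xR²y → ∃w (yRw ∧ x = w)).
(F1): fails — sR²s but no w with sRw and s=w.
(F2): ✓.
(F3): ✓.
(F4): fails — aR²a but no w with aRw and a=w.
Valid on: (F2), (F3).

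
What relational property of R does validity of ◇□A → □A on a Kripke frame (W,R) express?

This schema is equivalent to the 5 axiom ◇A → □◇A.
Its frame correspondent is the Euclidean property — ∀x ∀y ∀z (Rxy ∧ Rxz → Ryz).

the Euclidean property: ∀x ∀y ∀z (Rxy ∧ Rxz → Ryz)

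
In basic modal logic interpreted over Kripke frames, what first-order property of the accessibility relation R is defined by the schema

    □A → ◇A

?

Suppose □A→◇A is valid. At any x set V(A)=W. Then □A at x, so ◇A at x, so x has a successor.

Seriality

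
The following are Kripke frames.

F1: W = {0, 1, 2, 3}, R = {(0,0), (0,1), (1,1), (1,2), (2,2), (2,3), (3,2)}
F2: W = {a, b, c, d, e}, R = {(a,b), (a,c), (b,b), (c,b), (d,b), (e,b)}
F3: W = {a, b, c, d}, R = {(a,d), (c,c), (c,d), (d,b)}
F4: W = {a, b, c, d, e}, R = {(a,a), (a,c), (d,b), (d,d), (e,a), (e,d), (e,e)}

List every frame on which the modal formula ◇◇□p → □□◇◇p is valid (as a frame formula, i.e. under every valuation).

This is the axiom for a generalized confluence (Geach) condition; its first-order frame correspondent is ∀x ∀y ∀z ((xR²y ∧ xR²z) → ∃w (yRw ∧ zR²w)).
F1: fails — 0R²0, 0R²2 but no w with 0Rw and 2R²w.
F2: ✓.
F3: fails — aR²b, aR²b but no w with bRw and bR²w.
F4: fails — aR²a, aR²c but no w with aRw and cR²w.
Valid on: F2.

F2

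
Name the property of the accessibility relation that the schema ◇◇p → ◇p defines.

Transitivity

Equivalently (dual form): □p → □□p.
Suppose □p→□□p is valid. Take Rxy, Ryz and set V(p)={w : Rxw}. Then □p at x, so □□p at x, so □p at y, so p at z, i.e. Rxz.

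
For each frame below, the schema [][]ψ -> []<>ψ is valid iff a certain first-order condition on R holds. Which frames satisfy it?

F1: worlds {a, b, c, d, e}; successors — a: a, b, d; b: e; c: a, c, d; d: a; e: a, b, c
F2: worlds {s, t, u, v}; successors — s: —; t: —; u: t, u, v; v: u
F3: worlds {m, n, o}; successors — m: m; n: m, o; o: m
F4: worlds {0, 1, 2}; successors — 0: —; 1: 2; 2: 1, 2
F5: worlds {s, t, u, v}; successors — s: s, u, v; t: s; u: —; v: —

F1, F3, F4

This is the axiom for a generalized confluence (Geach) condition; its first-order frame correspondent is forall x forall z (xRz -> exists w (x R^2 w & zRw)).
F1: ✓.
F2: fails — uRt but no w with uR²w and tRw.
F3: ✓.
F4: ✓.
F5: fails — sRu but no w with sR²w and uRw.
Valid on: F1, F3, F4.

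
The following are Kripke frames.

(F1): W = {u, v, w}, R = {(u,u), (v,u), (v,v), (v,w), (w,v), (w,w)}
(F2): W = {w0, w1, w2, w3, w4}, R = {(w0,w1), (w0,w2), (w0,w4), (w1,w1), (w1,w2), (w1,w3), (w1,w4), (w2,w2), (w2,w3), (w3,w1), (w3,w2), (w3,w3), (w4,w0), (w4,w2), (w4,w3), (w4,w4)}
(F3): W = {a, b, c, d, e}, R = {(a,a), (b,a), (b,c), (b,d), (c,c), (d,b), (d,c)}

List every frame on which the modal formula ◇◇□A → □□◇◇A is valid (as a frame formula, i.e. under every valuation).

(F2)

This is the axiom for a generalized confluence (Geach) condition; its first-order frame correspondent is ∀x ∀y ∀z ((xR²y ∧ xR²z) → ∃w (yRw ∧ zR²w)).
(F1): fails — vR²w, vR²u but no t with wRt and uR²t.
(F2): holds.
(F3): fails — bR²a, bR²c but no w with aRw and cR²w.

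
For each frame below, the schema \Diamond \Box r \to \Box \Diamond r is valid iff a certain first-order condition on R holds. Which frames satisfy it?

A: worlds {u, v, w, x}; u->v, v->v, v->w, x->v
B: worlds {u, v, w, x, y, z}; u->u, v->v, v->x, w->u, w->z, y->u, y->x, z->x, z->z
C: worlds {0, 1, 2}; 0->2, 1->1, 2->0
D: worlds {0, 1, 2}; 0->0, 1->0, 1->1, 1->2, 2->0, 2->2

The schema corresponds to convergence: \forall x \forall y \forall z (Rxy \wedge Rxz \to \exists w (Ryw \wedge Rzw)).
A: fails — Rvv and Rvw but v and w have no common successor.
B: fails — Rvv and Rvx but v and x have no common successor.
C: ✓.
D: ✓.

C, D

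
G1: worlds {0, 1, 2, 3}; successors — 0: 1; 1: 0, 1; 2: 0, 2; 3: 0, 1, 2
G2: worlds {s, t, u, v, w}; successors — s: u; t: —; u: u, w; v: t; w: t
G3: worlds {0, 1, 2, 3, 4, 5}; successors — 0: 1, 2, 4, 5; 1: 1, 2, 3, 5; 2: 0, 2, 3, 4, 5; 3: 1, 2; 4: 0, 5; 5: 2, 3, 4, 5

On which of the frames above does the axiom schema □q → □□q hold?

none

This is the axiom for transitivity; its first-order frame correspondent is ∀x ∀y ∀z (Rxy ∧ Ryz → Rxz).
G1: fails — R01 and R10 but not R00.
G2: fails — Ruw and Rwt but not Rut.
G3: fails — R53 and R31 but not R51.
Valid on no frame.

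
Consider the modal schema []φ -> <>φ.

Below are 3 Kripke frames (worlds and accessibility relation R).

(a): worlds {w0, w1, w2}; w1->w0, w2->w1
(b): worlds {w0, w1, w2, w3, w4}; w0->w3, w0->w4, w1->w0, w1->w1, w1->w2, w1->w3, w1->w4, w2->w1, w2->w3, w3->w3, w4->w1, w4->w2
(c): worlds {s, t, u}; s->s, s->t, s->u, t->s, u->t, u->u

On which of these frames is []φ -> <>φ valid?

This is the axiom for seriality; its first-order frame correspondent is forall x exists y Rxy.
(a): fails — world w0 has no successor.
(b): holds.
(c): holds.

(b), (c)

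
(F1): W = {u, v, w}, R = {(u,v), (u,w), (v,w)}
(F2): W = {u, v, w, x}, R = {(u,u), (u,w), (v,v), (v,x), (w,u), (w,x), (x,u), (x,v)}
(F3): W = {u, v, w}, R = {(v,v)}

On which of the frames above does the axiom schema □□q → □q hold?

This is the axiom for density; its first-order frame correspondent is ∀x ∀y (Rxy → ∃z (Rxz ∧ Rzy)).
(F1): fails — Ruv but no z with Ruz and Rzv.
(F2): fails — Rwx but no z with Rwz and Rzx.
(F3): ✓.

(F3)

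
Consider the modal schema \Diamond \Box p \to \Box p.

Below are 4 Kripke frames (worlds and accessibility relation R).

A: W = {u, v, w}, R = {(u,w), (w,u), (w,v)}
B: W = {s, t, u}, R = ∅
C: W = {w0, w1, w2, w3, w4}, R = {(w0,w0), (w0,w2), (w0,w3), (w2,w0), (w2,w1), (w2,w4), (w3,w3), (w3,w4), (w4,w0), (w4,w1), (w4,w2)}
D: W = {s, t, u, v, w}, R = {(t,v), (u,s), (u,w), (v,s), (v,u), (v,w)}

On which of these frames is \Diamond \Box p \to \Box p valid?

This is the axiom for the Euclidean property; its first-order frame correspondent is \forall x \forall y \forall z (Rxy \wedge Rxz \to Ryz).
A: fails — Ruw and Ruw but not Rww.
B: ✓.
C: fails — Rw0w2 and Rw0w2 but not Rw2w2.
D: fails — Rtv and Rtv but not Rvv.
Valid on: B.

B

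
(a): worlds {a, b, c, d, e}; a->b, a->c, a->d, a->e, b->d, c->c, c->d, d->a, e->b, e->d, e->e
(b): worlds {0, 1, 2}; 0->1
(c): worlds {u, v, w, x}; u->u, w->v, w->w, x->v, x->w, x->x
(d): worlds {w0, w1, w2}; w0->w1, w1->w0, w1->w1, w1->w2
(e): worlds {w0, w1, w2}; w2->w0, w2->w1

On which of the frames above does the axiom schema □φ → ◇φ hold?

(a)

This is the axiom for seriality; its first-order frame correspondent is ∀x ∃y Rxy.
(a): holds.
(b): fails — world 1 has no successor.
(c): fails — world v has no successor.
(d): fails — world w2 has no successor.
(e): fails — world w0 has no successor.
Valid on: (a).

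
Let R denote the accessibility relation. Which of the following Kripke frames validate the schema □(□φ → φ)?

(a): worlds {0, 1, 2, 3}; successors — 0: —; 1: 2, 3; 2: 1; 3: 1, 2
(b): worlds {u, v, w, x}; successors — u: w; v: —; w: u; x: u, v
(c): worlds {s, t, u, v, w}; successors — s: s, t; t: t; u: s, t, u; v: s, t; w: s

(c)

Frame correspondent (Sahlqvist): ∀x ∀y (Rxy → Ryy) — i.e. shift-reflexivity.
(a): fails — R32 but not R22.
(b): fails — Rwu but not Ruu.
(c): condition met.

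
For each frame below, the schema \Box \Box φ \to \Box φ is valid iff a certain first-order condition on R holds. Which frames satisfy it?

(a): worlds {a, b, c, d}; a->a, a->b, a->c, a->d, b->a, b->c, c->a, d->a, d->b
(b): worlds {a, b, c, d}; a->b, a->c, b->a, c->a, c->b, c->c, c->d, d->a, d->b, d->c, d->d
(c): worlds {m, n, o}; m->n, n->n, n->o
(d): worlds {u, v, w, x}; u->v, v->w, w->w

Frame correspondent (Sahlqvist): \forall x \forall y (Rxy \to \exists z (Rxz \wedge Rzy)) — i.e. density.
(a): condition met.
(b): fails — Rba but no z with Rbz and Rza.
(c): condition met.
(d): fails — Ruv but no z with Ruz and Rzv.

(a), (c)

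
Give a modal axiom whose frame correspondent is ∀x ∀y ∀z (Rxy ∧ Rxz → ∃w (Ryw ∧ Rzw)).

◇□p → □◇p

The condition is convergence. The .2 schema ◇□p → □◇p defines it.
Suppose ◇□p→□◇p is valid. Take Rxy, Rxz and set V(p)={w : Ryw}. Then □p at y so ◇□p at x, so □◇p at x, so ◇p at z, giving w with Rzw and Ryw.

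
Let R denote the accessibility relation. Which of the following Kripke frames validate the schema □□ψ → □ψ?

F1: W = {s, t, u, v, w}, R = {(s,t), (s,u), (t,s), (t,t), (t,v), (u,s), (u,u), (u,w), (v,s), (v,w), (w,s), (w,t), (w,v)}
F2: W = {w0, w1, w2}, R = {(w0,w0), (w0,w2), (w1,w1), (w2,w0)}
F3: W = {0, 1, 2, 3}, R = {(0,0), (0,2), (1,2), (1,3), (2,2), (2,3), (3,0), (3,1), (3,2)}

This is the axiom for density; its first-order frame correspondent is ∀x ∀y (Rxy → ∃z (Rxz ∧ Rzy)).
F1: fails — Rvw but no z with Rvz and Rzw.
F2: satisfies the condition.
F3: fails — R31 but no z with R3z and Rz1.
Valid on: F2.

F2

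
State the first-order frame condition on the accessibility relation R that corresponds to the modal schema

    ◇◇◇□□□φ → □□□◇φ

∀x ∀y ∀z ((xR³y ∧ xR³z) → ∃w (yR³w ∧ zRw))

This is a Sahlqvist (Geach-type) schema ◇^3□^3φ → □^3◇^1φ.
Minimal-valuation argument: fix x; take any y with xR^3y and any z with xR^3z. Set V(φ) to the set of worlds R-reachable from y in exactly 3 steps. Then □^3φ holds at y, so the antecedent holds at x; validity forces ◇^1φ at z, giving a w with zR^1w and yR^3w.
First-order correspondent: ∀x ∀y ∀z ((xR³y ∧ xR³z) → ∃w (yR³w ∧ zRw)).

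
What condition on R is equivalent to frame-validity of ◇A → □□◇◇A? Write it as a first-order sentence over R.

∀x ∀y ∀z ((xRy ∧ xR²z) → ∃w (y = w ∧ zR²w))

This is a Sahlqvist (Geach-type) schema ◇^1□^0A → □^2◇^2A.
Minimal-valuation argument: fix x; take any y with xR^1y and any z with xR^2z. Set V(A) to the set of worlds R-reachable from y in exactly 0 steps. Then □^0A holds at y, so the antecedent holds at x; validity forces ◇^2A at z, giving a w with zR^2w and yR^0w.
First-order correspondent: ∀x ∀y ∀z ((xRy ∧ xR²z) → ∃w (y = w ∧ zR²w)).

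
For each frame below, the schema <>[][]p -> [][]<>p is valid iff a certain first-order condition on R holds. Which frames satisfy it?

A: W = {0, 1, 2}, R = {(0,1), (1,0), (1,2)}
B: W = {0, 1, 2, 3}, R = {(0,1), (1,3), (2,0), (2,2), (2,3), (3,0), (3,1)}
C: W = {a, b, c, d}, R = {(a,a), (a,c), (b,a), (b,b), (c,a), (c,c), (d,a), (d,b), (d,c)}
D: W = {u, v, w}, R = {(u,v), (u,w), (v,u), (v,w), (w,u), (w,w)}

This is the axiom for a generalized confluence (Geach) condition; its first-order frame correspondent is forall x forall y forall z ((xRy & x R^2 z) -> exists w (y R^2 w & zRw)).
A: fails — 0R1, 0R²2 but no w with 1R²w and 2Rw.
B: fails — 2R0, 2R²0 but no w with 0R²w and 0Rw.
C: condition met.
D: condition met.
Valid on: C, D.

C, D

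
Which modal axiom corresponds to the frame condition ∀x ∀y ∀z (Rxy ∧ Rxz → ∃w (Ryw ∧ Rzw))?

◇□s → □◇s

This is convergence; the standard corresponding axiom is .2: ◇□s → □◇s.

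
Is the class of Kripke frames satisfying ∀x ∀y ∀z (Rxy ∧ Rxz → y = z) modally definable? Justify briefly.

Yes: it is partial functionality, defined by the CD schema ◇p → □p.

Yes, by ◇p → □p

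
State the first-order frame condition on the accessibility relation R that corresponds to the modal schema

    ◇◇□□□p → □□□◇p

∀x ∀y ∀z ((xR²y ∧ xR³z) → ∃w (yR³w ∧ zRw))

This is a Sahlqvist (Geach-type) schema ◇^2□^3p → □^3◇^1p.
First-order correspondent: ∀x ∀y ∀z ((xR²y ∧ xR³z) → ∃w (yR³w ∧ zRw)).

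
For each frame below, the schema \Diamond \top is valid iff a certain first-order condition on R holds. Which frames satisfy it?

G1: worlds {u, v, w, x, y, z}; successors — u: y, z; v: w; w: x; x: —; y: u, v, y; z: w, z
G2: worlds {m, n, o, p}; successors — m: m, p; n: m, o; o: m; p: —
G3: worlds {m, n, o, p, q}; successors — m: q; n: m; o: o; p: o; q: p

G3

The schema corresponds to seriality: \forall x \exists y Rxy.
G1: fails — world x has no successor.
G2: fails — world p has no successor.
G3: holds.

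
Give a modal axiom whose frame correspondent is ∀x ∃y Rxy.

□r → ◇r

The condition is seriality. The D schema □r → ◇r defines it.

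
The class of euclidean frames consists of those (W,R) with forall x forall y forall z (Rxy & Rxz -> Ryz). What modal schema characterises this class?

This is the Euclidean property; the standard corresponding axiom is 5: ◇p → □◇p.

◇p → □◇p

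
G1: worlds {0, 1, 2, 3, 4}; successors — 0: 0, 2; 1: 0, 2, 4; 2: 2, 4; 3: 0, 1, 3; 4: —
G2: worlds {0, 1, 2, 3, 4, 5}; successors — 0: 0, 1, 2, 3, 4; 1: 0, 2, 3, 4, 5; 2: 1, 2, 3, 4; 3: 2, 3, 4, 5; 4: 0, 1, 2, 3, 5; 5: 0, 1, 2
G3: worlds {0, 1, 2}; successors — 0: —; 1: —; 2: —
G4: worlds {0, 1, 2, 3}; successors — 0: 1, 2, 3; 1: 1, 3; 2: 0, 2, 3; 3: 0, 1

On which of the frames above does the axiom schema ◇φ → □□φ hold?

This is the axiom for a generalized confluence (Geach) condition; its first-order frame correspondent is ∀x ∀y ∀z ((xRy ∧ xR²z) → ∃w (y = w ∧ z = w)).
G1: fails — 0R0, 0R²2 but 0 ≠ 2.
G2: fails — 0R0, 0R²1 but 0 ≠ 1.
G3: ✓.
G4: fails — 0R1, 0R²0 but 1 ≠ 0.
Valid on: G3.

G3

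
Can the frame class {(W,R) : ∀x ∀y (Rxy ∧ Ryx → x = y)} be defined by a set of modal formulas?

No — not modally definable

If a class were modally definable it would be closed under surjective bounded morphisms (Goldblatt–Thomason).
The 8-cycle (worlds a,b,c,d,e,f,g,h with a→b→c→d→e→f→g→h→a) is antisymmetric. Sending even-indexed worlds to a and odd-indexed worlds to b is a surjective bounded morphism onto the two-world frame with a↔b, which is not antisymmetric.
Hence antisymmetry is not modally definable.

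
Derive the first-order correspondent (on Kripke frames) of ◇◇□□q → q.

This is a Sahlqvist (Geach-type) schema ◇^2□^2q → □^0◇^0q.
Minimal-valuation argument: fix x; take any y with xR^2y and any z with xR^0z. Set V(q) to the set of worlds R-reachable from y in exactly 2 steps. Then □^2q holds at y, so the antecedent holds at x; validity forces ◇^0q at z, giving a w with zR^0w and yR^2w.
First-order correspondent: ∀x ∀y (xR²y → ∃w (yR²w ∧ x = w)).

∀x ∀y (xR²y → ∃w (yR²w ∧ x = w))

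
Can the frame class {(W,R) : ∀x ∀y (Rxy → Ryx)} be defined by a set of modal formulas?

Yes: it is symmetry, defined by the B schema r → □◇r.
Suppose r→□◇r is valid. Take Rxy and set V(r)={x}. Then r at x, so □◇r at x, so ◇r at y, so some z with Ryz has r; z=x, i.e. Ryx.

Yes, by r → □◇r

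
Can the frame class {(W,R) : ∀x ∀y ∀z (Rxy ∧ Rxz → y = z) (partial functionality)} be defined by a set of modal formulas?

The condition is partial functionality. A defining modal formula is ◇p → □p.
Suppose ◇p→□p is valid. Take Rxy, Rxz and set V(p)={y}. Then ◇p at x, so □p at x, so p at z, i.e. z=y.

Yes — defined by ◇p → □p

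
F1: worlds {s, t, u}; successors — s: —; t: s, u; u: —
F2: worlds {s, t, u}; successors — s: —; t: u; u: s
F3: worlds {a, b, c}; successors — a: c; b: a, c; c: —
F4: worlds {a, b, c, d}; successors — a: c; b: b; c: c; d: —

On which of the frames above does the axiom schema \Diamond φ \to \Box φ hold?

The schema corresponds to partial functionality: \forall x \forall y \forall z (Rxy \wedge Rxz \to y = z).
F1: fails — t sees both s and u.
F2: holds.
F3: fails — b sees both a and c.
F4: holds.

F2, F4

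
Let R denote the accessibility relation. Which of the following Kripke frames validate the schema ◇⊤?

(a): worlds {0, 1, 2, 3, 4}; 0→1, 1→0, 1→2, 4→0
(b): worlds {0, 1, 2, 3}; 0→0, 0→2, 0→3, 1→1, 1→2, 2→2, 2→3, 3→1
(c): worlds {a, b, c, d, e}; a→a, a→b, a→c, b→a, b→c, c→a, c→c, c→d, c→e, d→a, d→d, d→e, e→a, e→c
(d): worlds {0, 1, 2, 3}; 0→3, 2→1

(b), (c)

Frame correspondent (Sahlqvist): ∀x ∃y Rxy — i.e. seriality.
(a): fails — world 2 has no successor.
(b): holds.
(c): holds.
(d): fails — world 1 has no successor.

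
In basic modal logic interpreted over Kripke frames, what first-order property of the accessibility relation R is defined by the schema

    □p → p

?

reflexivity

This is the T axiom.
It corresponds to reflexivity: ∀x Rxx.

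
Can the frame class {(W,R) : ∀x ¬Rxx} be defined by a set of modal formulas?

Not definable by any modal formula

Any modally definable frame class is closed under surjective bounded morphisms.
The 3-cycle (worlds a,b,c with a→b→c→a) is irreflexive, and the map sending every world to a single reflexive point • is a surjective bounded morphism (forth: every edge maps to (•,•); back: every world has a successor). So any modal formula valid on the 3-cycle is also valid on the reflexive point, which is not irreflexive.
Hence irreflexivity is not modally definable.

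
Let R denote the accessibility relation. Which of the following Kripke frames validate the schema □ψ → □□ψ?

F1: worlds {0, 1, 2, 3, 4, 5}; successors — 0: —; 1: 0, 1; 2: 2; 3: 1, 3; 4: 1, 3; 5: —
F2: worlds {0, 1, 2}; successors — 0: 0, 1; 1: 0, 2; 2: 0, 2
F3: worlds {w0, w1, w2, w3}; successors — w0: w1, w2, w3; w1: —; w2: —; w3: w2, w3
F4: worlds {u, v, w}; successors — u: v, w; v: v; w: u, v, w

F3

The schema corresponds to transitivity: ∀x ∀y ∀z (Rxy ∧ Ryz → Rxz).
F1: fails — R31 and R10 but not R30.
F2: fails — R10 and R01 but not R11.
F3: satisfies the condition.
F4: fails — Ruw and Rwu but not Ruu.
Valid on: F3.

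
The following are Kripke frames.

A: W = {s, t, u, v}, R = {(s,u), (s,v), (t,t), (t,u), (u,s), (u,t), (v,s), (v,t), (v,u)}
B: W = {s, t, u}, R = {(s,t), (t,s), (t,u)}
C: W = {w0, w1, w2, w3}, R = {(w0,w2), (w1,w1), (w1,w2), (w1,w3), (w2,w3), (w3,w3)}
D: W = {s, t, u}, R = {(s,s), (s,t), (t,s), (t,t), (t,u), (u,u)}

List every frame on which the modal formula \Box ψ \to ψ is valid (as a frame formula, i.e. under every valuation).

D

Frame correspondent (Sahlqvist): \forall x Rxx — i.e. reflexivity.
A: fails — world s does not see itself.
B: fails — world s does not see itself.
C: fails — world w0 does not see itself.
D: holds.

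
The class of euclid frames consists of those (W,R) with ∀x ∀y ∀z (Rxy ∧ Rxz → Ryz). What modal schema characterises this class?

This is the Euclidean property; the standard corresponding axiom is 5: ◇ψ → □◇ψ.
Suppose ◇ψ→□◇ψ is valid. Take Rxy, Rxz and set V(ψ)={y}. Then ◇ψ at x, so □◇ψ at x, so ◇ψ at z, so some w with Rzw has ψ; w=y, i.e. Rzy. By symmetry of the argument, Ryz.

◇ψ → □◇ψ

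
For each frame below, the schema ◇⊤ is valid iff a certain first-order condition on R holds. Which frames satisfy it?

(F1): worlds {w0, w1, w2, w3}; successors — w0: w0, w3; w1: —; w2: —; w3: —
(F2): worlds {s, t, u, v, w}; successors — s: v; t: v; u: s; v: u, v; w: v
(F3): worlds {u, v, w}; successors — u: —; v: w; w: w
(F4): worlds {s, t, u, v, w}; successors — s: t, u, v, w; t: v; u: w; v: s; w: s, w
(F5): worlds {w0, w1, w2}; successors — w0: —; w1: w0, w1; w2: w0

(F2), (F4)

This is the axiom for seriality; its first-order frame correspondent is ∀x ∃y Rxy.
(F1): fails — world w1 has no successor.
(F2): ✓.
(F3): fails — world u has no successor.
(F4): ✓.
(F5): fails — world w0 has no successor.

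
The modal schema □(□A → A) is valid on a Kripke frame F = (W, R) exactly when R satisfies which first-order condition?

Suppose □(□A→A) is valid. Take Rxy and set V(A)={w : Ryw}. Then at y, □A holds; since □(□A→A) at x, □A→A at y, so A at y, i.e. Ryy.
Conversely, any frame satisfying ∀x ∀y (Rxy → Ryy) validates the schema.
Frame condition: ∀x ∀y (Rxy → Ryy).

shift-reflexivity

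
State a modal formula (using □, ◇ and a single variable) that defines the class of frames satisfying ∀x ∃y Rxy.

□ψ → ◇ψ

This is seriality; the standard corresponding axiom is D: □ψ → ◇ψ.
Suppose □ψ→◇ψ is valid. At any x set V(ψ)=W. Then □ψ at x, so ◇ψ at x, so x has a successor.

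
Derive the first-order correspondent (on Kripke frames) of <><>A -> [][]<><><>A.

forall x forall y forall z ((x R^2 y & x R^2 z) -> exists w (y = w & z R^3 w))

This is a Sahlqvist (Geach-type) schema ◇^2□^0A → □^2◇^3A.
First-order correspondent: forall x forall y forall z ((x R^2 y & x R^2 z) -> exists w (y = w & z R^3 w)).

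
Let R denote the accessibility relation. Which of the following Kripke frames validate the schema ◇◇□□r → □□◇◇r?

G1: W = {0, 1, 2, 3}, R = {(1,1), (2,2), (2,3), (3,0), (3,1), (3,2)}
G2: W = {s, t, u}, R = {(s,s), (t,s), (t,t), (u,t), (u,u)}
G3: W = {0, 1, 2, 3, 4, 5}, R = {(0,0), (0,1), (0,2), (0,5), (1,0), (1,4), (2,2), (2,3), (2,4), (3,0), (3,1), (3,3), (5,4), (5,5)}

G2

Frame correspondent (Sahlqvist): ∀x ∀y ∀z ((xR²y ∧ xR²z) → ∃w (yR²w ∧ zR²w)) — i.e. a generalized confluence (Geach) condition.
G1: fails — 2R²0, 2R²0 but no w with 0R²w and 0R²w.
G2: condition met.
G3: fails — 0R²0, 0R²4 but no w with 0R²w and 4R²w.
Valid on: G2.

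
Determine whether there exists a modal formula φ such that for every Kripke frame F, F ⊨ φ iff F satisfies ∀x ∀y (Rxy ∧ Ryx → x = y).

Not definable by any modal formula

Any modally definable frame class is closed under surjective bounded morphisms.
The 6-cycle (worlds a,b,c,d,e,f with a→b→c→d→e→f→a) is antisymmetric. Sending even-indexed worlds to a and odd-indexed worlds to b is a surjective bounded morphism onto the two-world frame with a↔b, which is not antisymmetric.
So no modal formula (or set of formulas) defines exactly the antisymmetric frames.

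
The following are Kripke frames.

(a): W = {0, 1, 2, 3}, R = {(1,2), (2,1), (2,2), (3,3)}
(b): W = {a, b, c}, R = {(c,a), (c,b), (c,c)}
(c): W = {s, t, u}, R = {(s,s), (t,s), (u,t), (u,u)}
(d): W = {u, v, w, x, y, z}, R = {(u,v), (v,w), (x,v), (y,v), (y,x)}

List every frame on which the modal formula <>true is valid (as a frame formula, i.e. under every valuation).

(c)

Frame correspondent (Sahlqvist): forall x exists y Rxy — i.e. seriality.
(a): fails — world 0 has no successor.
(b): fails — world a has no successor.
(c): condition met.
(d): fails — world w has no successor.
Valid on: (c).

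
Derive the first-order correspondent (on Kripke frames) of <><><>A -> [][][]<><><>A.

This is a Sahlqvist (Geach-type) schema ◇^3□^0A → □^3◇^3A.
Minimal-valuation argument: fix x; take any y with xR^3y and any z with xR^3z. Set V(A) to the set of worlds R-reachable from y in exactly 0 steps. Then □^0A holds at y, so the antecedent holds at x; validity forces ◇^3A at z, giving a w with zR^3w and yR^0w.
First-order correspondent: forall x forall y forall z ((x R^3 y & x R^3 z) -> exists w (y = w & z R^3 w)).

forall x forall y forall z ((x R^3 y & x R^3 z) -> exists w (y = w & z R^3 w))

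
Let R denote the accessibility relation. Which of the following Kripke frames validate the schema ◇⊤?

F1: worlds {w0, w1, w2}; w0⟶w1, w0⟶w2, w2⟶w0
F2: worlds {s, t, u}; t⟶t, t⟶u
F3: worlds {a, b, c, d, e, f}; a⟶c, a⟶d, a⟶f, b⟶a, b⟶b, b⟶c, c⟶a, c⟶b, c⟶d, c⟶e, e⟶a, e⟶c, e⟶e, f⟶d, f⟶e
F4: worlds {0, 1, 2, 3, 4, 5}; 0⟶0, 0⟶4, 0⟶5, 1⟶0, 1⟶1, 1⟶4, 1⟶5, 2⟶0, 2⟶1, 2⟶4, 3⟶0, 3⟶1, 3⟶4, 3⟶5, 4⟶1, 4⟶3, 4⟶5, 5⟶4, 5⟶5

Frame correspondent (Sahlqvist): ∀x ∃y Rxy — i.e. seriality.
F1: fails — world w1 has no successor.
F2: fails — world s has no successor.
F3: fails — world d has no successor.
F4: condition met.

F4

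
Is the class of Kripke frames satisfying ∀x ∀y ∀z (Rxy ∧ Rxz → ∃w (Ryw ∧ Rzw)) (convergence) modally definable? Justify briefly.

Yes: it is convergence, defined by the .2 schema ◇□q → □◇q.
Suppose ◇□q→□◇q is valid. Take Rxy, Rxz and set V(q)={w : Ryw}. Then □q at y so ◇□q at x, so □◇q at x, so ◇q at z, giving w with Rzw and Ryw.

Yes, by ◇□q → □◇q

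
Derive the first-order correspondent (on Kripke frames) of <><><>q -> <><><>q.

forall x forall y (x R^3 y -> exists w (y = w & x R^3 w))

This is a Sahlqvist (Geach-type) schema ◇^3□^0q → □^0◇^3q.
Minimal-valuation argument: fix x; take any y with xR^3y and any z with xR^0z. Set V(q) to the set of worlds R-reachable from y in exactly 0 steps. Then □^0q holds at y, so the antecedent holds at x; validity forces ◇^3q at z, giving a w with zR^3w and yR^0w.
First-order correspondent: forall x forall y (x R^3 y -> exists w (y = w & x R^3 w)).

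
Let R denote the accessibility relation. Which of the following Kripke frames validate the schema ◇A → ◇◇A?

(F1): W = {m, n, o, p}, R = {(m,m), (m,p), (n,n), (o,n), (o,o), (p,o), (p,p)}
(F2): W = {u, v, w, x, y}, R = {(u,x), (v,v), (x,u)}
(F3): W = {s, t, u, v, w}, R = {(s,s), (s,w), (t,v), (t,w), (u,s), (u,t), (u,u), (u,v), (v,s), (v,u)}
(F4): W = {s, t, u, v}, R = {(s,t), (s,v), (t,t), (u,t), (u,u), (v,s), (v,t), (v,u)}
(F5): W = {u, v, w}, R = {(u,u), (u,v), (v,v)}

This is the axiom for a generalized confluence (Geach) condition; its first-order frame correspondent is ∀x ∀y (xRy → ∃w (y = w ∧ xR²w)).
(F1): condition met.
(F2): fails — uRx but no t with x=t and uR²t.
(F3): fails — tRv but no w* with v=w* and tR²w*.
(F4): fails — sRv but no w with v=w and sR²w.
(F5): condition met.

(F1), (F5)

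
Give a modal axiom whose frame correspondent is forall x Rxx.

This is reflexivity; the standard corresponding axiom is T: □ψ → ψ.
Suppose □ψ→ψ is valid. At any x set V(ψ)={w : Rxw}. Then □ψ holds at x, so ψ holds at x, i.e. Rxx.

□ψ → ψ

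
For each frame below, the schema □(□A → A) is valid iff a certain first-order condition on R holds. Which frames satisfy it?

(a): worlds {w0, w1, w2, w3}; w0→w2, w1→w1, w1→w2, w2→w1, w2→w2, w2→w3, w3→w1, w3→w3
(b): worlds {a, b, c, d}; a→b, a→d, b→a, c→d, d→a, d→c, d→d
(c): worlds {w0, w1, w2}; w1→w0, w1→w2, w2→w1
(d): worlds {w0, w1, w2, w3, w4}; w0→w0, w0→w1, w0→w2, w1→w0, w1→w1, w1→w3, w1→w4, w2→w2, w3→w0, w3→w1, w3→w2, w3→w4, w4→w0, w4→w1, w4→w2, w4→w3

(a)

The schema corresponds to shift-reflexivity: ∀x ∀y (Rxy → Ryy).
(a): holds.
(b): fails — Rdc but not Rcc.
(c): fails — Rw1w2 but not Rw2w2.
(d): fails — Rw1w3 but not Rw3w3.
Valid on: (a).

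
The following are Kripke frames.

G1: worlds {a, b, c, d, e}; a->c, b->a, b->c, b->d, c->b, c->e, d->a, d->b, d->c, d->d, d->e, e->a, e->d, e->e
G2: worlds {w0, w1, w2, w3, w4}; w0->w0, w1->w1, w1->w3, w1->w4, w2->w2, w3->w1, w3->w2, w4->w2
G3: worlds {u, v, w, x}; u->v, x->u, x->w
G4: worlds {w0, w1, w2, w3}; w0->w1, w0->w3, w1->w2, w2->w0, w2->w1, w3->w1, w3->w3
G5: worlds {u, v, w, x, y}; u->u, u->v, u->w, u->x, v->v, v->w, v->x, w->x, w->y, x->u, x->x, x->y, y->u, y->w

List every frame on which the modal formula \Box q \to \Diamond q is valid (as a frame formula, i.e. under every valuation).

The schema corresponds to seriality: \forall x \exists y Rxy.
G1: holds.
G2: holds.
G3: fails — world v has no successor.
G4: holds.
G5: holds.

G1, G2, G4, G5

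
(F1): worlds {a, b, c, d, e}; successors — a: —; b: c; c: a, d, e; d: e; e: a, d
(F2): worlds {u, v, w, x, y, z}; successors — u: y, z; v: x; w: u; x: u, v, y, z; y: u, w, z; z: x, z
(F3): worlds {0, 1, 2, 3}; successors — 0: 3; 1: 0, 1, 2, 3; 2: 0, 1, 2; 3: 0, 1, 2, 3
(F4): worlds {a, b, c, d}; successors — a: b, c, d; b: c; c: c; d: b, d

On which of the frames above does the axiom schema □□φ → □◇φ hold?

This is the axiom for a generalized confluence (Geach) condition; its first-order frame correspondent is ∀x ∀z (xRz → ∃w (xR²w ∧ zRw)).
(F1): fails — cRa but no w with cR²w and aRw.
(F2): ✓.
(F3): ✓.
(F4): ✓.

(F2), (F3), (F4)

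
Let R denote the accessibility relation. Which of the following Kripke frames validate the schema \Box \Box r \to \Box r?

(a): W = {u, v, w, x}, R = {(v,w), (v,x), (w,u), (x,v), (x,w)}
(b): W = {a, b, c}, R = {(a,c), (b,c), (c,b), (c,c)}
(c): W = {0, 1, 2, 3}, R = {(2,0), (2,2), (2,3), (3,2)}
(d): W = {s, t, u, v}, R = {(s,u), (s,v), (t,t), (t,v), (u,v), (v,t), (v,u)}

(b), (c)

Frame correspondent (Sahlqvist): \forall x \forall y (Rxy \to \exists z (Rxz \wedge Rzy)) — i.e. density.
(a): fails — Rwu but no z with Rwz and Rzu.
(b): ✓.
(c): ✓.
(d): fails — Ruv but no z with Ruz and Rzv.
Valid on: (b), (c).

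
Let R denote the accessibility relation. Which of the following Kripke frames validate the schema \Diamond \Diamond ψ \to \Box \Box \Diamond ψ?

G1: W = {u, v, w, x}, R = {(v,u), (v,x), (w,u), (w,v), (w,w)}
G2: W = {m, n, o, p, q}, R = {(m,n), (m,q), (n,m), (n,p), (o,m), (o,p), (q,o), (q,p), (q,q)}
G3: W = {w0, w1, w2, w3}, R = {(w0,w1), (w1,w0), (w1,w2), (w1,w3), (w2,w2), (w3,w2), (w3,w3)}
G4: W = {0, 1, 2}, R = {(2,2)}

This is the axiom for a generalized confluence (Geach) condition; its first-order frame correspondent is \forall x \forall y \forall z ((x R^2 y \wedge x R^2 z) \to \exists w (y = w \wedge zRw)).
G1: fails — wR²u, wR²u but no t with u=t and uRt.
G2: fails — mR²m, mR²m but no w with m=w and mRw.
G3: fails — w0R²w0, w0R²w0 but no w with w0=w and w0Rw.
G4: satisfies the condition.

G4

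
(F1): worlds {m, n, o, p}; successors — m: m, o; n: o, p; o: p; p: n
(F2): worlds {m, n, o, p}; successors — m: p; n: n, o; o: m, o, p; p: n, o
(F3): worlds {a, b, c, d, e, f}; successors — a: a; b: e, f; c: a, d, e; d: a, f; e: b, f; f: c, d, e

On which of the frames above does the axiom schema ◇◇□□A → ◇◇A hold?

Frame correspondent (Sahlqvist): ∀x ∀y (xR²y → ∃w (yR²w ∧ xR²w)) — i.e. a generalized confluence (Geach) condition.
(F1): fails — mR²o but no w with oR²w and mR²w.
(F2): ✓.
(F3): ✓.
Valid on: (F2), (F3).

(F2), (F3)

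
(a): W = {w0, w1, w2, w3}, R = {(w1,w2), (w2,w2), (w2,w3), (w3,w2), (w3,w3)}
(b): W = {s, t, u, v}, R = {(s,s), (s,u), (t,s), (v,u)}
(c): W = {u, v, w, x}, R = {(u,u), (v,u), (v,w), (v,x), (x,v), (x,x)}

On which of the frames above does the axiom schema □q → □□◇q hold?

Frame correspondent (Sahlqvist): ∀x ∀z (xR²z → ∃w (xRw ∧ zRw)) — i.e. a generalized confluence (Geach) condition.
(a): holds.
(b): fails — sR²u but no w with sRw and uRw.
(c): fails — xR²u but no t with xRt and uRt.
Valid on: (a).

(a)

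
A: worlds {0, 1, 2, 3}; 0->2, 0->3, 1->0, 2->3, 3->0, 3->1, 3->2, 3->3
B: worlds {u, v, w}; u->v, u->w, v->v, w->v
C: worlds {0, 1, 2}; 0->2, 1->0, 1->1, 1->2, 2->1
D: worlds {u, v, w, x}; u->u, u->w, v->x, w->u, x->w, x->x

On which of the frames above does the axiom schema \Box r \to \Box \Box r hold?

Frame correspondent (Sahlqvist): \forall x \forall y \forall z (Rxy \wedge Ryz \to Rxz) — i.e. transitivity.
A: fails — R10 and R02 but not R12.
B: satisfies the condition.
C: fails — R02 and R21 but not R01.
D: fails — Rxw and Rwu but not Rxu.
Valid on: B.

B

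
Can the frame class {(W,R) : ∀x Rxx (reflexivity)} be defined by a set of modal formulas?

Yes: it is reflexivity, defined by the T schema □r → r.
Suppose □r→r is valid. At any x set V(r)={w : Rxw}. Then □r holds at x, so r holds at x, i.e. Rxx.

Yes, by □r → r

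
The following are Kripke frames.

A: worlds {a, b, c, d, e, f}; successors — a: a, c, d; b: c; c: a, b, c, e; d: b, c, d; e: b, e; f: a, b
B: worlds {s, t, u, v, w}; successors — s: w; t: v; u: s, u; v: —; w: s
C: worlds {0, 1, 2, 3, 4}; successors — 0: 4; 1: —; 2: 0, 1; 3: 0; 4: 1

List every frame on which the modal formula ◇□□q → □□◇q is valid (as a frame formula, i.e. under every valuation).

A

Frame correspondent (Sahlqvist): ∀x ∀y ∀z ((xRy ∧ xR²z) → ∃w (yR²w ∧ zRw)) — i.e. a generalized confluence (Geach) condition.
A: satisfies the condition.
B: fails — uRs, uR²s but no w* with sR²w* and sRw*.
C: fails — 0R4, 0R²1 but no w with 4R²w and 1Rw.
Valid on: A.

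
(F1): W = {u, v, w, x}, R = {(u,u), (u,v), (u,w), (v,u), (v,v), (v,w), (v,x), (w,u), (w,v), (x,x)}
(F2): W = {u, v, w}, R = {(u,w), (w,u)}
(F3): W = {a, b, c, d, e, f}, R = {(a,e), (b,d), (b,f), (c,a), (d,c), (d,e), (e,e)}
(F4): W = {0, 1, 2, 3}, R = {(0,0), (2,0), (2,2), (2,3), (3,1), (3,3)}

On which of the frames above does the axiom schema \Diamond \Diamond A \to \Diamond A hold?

This is the axiom for a generalized confluence (Geach) condition; its first-order frame correspondent is \forall x \forall y (x R^2 y \to \exists w (y = w \wedge xRw)).
(F1): fails — uR²x but no t with x=t and uRt.
(F2): fails — uR²u but no t with u=t and uRt.
(F3): fails — bR²c but no w with c=w and bRw.
(F4): fails — 2R²1 but no w with 1=w and 2Rw.

none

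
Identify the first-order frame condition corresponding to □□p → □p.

This is the C4 axiom.
Its frame correspondent is density — ∀x ∀y (Rxy → ∃z (Rxz ∧ Rzy)).

Density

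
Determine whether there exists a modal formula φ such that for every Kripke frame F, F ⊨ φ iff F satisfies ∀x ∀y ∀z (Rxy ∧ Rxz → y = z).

Definable; ◇p → □p defines it

Yes: it is partial functionality, defined by the CD schema ◇p → □p.
Suppose ◇p→□p is valid. Take Rxy, Rxz and set V(p)={y}. Then ◇p at x, so □p at x, so p at z, i.e. z=y.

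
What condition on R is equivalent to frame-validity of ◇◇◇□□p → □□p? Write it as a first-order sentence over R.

This is a Sahlqvist (Geach-type) schema ◇^3□^2p → □^2◇^0p.
First-order correspondent: ∀x ∀y ∀z ((xR³y ∧ xR²z) → ∃w (yR²w ∧ z = w)).

∀x ∀y ∀z ((xR³y ∧ xR²z) → ∃w (yR²w ∧ z = w))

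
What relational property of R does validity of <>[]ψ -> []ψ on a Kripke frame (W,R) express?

This is frame-equivalent to ◇ψ → □◇ψ (substitute ¬ψ for ψ and contrapose).
Suppose ◇ψ→□◇ψ is valid. Take Rxy, Rxz and set V(ψ)={y}. Then ◇ψ at x, so □◇ψ at x, so ◇ψ at z, so some w with Rzw has ψ; w=y, i.e. Rzy. By symmetry of the argument, Ryz.

the Euclidean property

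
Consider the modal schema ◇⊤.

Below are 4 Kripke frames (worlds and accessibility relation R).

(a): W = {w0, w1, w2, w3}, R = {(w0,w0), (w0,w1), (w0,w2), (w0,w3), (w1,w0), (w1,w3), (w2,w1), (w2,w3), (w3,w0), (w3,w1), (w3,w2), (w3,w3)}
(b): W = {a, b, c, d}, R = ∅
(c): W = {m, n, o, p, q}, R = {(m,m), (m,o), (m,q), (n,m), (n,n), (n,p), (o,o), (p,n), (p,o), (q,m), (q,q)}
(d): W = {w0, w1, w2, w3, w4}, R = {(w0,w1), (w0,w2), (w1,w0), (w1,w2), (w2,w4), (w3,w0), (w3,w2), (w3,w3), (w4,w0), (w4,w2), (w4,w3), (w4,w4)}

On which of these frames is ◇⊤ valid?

(a), (c), (d)

This is the axiom for seriality; its first-order frame correspondent is ∀x ∃y Rxy.
(a): satisfies the condition.
(b): fails — world a has no successor.
(c): satisfies the condition.
(d): satisfies the condition.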